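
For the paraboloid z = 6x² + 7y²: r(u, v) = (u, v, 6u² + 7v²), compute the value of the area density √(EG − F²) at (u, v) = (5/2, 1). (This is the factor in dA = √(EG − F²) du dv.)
√(EG − F²)|_{(5/2, 1)} = sqrt(1097)

E = 144*u^2 + 1, F = 168*u*v, G = 196*v^2 + 1, so EG − F² = 144*u^2 + 196*v^2 + 1. Taking the positive square root: √(EG − F²) = sqrt(144*u^2 + 196*v^2 + 1). At (u, v) = (5/2, 1): sqrt(1097).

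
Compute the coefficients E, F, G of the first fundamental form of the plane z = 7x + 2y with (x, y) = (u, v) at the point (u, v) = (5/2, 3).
E = 50;  F = 14;  G = 5

Partials: r_u = (1, 0, 7), r_v = (0, 1, 2). As functions of (u, v):
  E = r_u · r_u = 50,
  F = r_u · r_v = 14,
  G = r_v · r_v = 5.
Evaluating at (u, v) = (5/2, 3): E = 50, F = 14, G = 5.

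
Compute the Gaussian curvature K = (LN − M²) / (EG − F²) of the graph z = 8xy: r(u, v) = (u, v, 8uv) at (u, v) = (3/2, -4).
K = -64/1366561

Coefficients of the first fundamental form: E = 64*v^2 + 1, F = 64*u*v, G = 64*u^2 + 1.
Coefficients of the second fundamental form: L = 0, M = 8/sqrt(64*u^2 + 64*v^2 + 1), N = 0.
Assemble K = (LN − M²)/(EG − F²) = -64/(4096*u^4 + 8192*u^2*v^2 + 128*u^2 + 4096*v^4 + 128*v^2 + 1). At (u, v) = (3/2, -4): K = -64/1366561.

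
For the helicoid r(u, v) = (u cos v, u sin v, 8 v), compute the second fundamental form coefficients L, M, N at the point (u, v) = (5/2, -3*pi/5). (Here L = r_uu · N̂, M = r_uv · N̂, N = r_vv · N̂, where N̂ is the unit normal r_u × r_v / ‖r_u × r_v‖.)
L = 0;  M = -16*sqrt(281)/281;  N = 0

Compute the unit normal N̂(u, v) = (8*sin(v)/sqrt(u^2 + 64), -8*cos(v)/sqrt(u^2 + 64), u/sqrt(u^2 + 64)), and the second partials r_uu, r_uv, r_vv. Take dot products:
  L(u, v) = r_uu · N̂ = 0,
  M(u, v) = r_uv · N̂ = -8/sqrt(u^2 + 64),
  N(u, v) = r_vv · N̂ = 0.
Evaluating at (u, v) = (5/2, -3*pi/5):
  L = 0, M = -16*sqrt(281)/281, N = 0.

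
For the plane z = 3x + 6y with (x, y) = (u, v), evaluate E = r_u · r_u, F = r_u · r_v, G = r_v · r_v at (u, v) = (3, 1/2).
E = 10;  F = 18;  G = 37

Partials: r_u = (1, 0, 3), r_v = (0, 1, 6). As functions of (u, v):
  E = r_u · r_u = 10,
  F = r_u · r_v = 18,
  G = r_v · r_v = 37.
Evaluating at (u, v) = (3, 1/2): E = 10, F = 18, G = 37.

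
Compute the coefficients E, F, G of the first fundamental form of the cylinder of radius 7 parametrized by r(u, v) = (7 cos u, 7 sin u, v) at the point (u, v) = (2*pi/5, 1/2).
E = 49;  F = 0;  G = 1

Partials: r_u = (-7*sin(u), 7*cos(u), 0), r_v = (0, 0, 1). As functions of (u, v):
  E = r_u · r_u = 49,
  F = r_u · r_v = 0,
  G = r_v · r_v = 1.
Evaluating at (u, v) = (2*pi/5, 1/2): E = 49, F = 0, G = 1.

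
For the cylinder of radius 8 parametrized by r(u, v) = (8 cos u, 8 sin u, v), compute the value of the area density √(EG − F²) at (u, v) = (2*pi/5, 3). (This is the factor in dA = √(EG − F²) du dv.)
√(EG − F²)|_{(2*pi/5, 3)} = 8

E = 64, F = 0, G = 1, so EG − F² = 64. Taking the positive square root: √(EG − F²) = 8. At (u, v) = (2*pi/5, 3): 8.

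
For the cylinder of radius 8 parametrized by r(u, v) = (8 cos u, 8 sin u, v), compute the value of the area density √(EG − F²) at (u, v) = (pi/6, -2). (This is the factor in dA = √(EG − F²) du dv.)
√(EG − F²)|_{(pi/6, -2)} = 8

E = 64, F = 0, G = 1, so EG − F² = 64. Taking the positive square root: √(EG − F²) = 8. At (u, v) = (pi/6, -2): 8.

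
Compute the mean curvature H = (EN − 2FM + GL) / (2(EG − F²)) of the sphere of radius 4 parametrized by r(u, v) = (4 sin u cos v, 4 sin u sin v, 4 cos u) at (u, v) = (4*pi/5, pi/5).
H = -1/4

With E = 16, F = 0, G = 16*sin(u)^2, L = -4*sin(u)/Abs(sin(u)), M = 0, N = -4*sin(u)^3/Abs(sin(u)), assemble
  H = (EN − 2FM + GL) / (2(EG − F²)) = -sin(u)/(4*Abs(sin(u))).
At (u, v) = (4*pi/5, pi/5): H = -1/4.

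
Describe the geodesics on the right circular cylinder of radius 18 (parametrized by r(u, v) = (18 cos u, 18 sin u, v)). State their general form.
The cylinder is flat (K = 0) and locally isometric to the plane via the development (u, v) ↦ (18 u, v). Geodesics are the pre-images of straight lines: circles (v constant), vertical lines (u constant), and helices (v = c · u + d) for constants c, d.

A right cylinder has E = 18², F = 0, G = 1, so EG − F² = 18², and L = −18, M = N = 0, giving K = (LN − M²)/(EG − F²) = 0 everywhere. A flat surface is locally isometric to the Euclidean plane via the map (u, v) ↦ (18 u, v). Straight lines in the (x̃, ỹ) plane pull back to: (a) horizontal circles (v = const), (b) vertical generators (u = const), and (c) helices (18 u tan θ = v, i.e. v = c · u + d).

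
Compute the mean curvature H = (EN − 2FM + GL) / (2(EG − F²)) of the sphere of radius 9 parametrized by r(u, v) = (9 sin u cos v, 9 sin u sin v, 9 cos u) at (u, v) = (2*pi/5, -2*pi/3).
H = -1/9

With E = 81, F = 0, G = 81*sin(u)^2, L = -9*sin(u)/Abs(sin(u)), M = 0, N = -9*sin(u)^3/Abs(sin(u)), assemble
  H = (EN − 2FM + GL) / (2(EG − F²)) = -sin(u)/(9*Abs(sin(u))).
At (u, v) = (2*pi/5, -2*pi/3): H = -1/9.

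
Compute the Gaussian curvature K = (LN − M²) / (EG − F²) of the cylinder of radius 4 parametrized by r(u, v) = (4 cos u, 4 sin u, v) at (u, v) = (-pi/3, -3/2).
K = 0

Coefficients of the first fundamental form: E = 16, F = 0, G = 1.
Coefficients of the second fundamental form: L = -4, M = 0, N = 0.
Assemble K = (LN − M²)/(EG − F²) = 0. At (u, v) = (-pi/3, -3/2): K = 0.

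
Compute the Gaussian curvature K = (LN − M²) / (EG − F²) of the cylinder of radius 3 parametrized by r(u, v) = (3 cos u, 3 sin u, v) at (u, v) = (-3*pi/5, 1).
K = 0

Coefficients of the first fundamental form: E = 9, F = 0, G = 1.
Coefficients of the second fundamental form: L = -3, M = 0, N = 0.
Assemble K = (LN − M²)/(EG − F²) = 0. At (u, v) = (-3*pi/5, 1): K = 0.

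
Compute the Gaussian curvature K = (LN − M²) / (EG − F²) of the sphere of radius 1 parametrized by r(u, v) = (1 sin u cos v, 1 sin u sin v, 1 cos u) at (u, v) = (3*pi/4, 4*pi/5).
K = 1

Coefficients of the first fundamental form: E = 1, F = 0, G = sin(u)^2.
Coefficients of the second fundamental form: L = -sin(u)/Abs(sin(u)), M = 0, N = -sin(u)^3/Abs(sin(u)).
Assemble K = (LN − M²)/(EG − F²) = 1. At (u, v) = (3*pi/4, 4*pi/5): K = 1.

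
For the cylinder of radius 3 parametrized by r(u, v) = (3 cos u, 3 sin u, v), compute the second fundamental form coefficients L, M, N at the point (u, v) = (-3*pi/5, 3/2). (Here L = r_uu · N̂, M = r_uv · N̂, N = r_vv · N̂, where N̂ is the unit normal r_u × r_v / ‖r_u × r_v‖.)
L = -3;  M = 0;  N = 0

Compute the unit normal N̂(u, v) = (cos(u), sin(u), 0), and the second partials r_uu, r_uv, r_vv. Take dot products:
  L(u, v) = r_uu · N̂ = -3,
  M(u, v) = r_uv · N̂ = 0,
  N(u, v) = r_vv · N̂ = 0.
Evaluating at (u, v) = (-3*pi/5, 3/2):
  L = -3, M = 0, N = 0.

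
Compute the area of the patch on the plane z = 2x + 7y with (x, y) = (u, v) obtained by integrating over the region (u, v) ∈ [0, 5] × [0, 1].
Area = 15*sqrt(6)

Area = ∫∫ √(EG − F²) du dv with √(EG − F²) = 3*sqrt(6). Integrating over [0, 5] × [0, 1] gives 15*sqrt(6).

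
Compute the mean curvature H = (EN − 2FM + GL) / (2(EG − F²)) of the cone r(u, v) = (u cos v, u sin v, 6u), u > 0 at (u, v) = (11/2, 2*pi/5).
H = 6*sqrt(37)/407

With E = 37, F = 0, G = u^2, L = 0, M = 0, N = 6*sqrt(37)*u^2/(37*Abs(u)), assemble
  H = (EN − 2FM + GL) / (2(EG − F²)) = 3*sqrt(37)/(37*Abs(u)).
At (u, v) = (11/2, 2*pi/5): H = 6*sqrt(37)/407.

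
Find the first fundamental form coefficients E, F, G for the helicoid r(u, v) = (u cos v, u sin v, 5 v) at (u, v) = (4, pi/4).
E = 1;  F = 0;  G = 41

Partials: r_u = (cos(v), sin(v), 0), r_v = (-u*sin(v), u*cos(v), 5). As functions of (u, v):
  E = r_u · r_u = 1,
  F = r_u · r_v = 0,
  G = r_v · r_v = u^2 + 25.
Evaluating at (u, v) = (4, pi/4): E = 1, F = 0, G = 41.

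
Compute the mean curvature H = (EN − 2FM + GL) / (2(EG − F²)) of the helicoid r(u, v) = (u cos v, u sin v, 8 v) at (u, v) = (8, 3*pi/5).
H = 0

With E = 1, F = 0, G = u^2 + 64, L = 0, M = -8/sqrt(u^2 + 64), N = 0, assemble
  H = (EN − 2FM + GL) / (2(EG − F²)) = 0.
At (u, v) = (8, 3*pi/5): H = 0.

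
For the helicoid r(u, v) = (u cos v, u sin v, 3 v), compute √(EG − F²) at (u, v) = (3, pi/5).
√(EG − F²)|_{(3, pi/5)} = 3*sqrt(2)

E = 1, F = 0, G = u^2 + 9; EG − F² = u^2 + 9; √(EG − F²) = sqrt(u^2 + 9). At the given point: 3*sqrt(2).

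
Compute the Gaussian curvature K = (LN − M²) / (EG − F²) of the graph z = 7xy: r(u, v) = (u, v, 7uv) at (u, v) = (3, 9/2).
K = -784/32913169

Coefficients of the first fundamental form: E = 49*v^2 + 1, F = 49*u*v, G = 49*u^2 + 1.
Coefficients of the second fundamental form: L = 0, M = 7/sqrt(49*u^2 + 49*v^2 + 1), N = 0.
Assemble K = (LN − M²)/(EG − F²) = -49/(2401*u^4 + 4802*u^2*v^2 + 98*u^2 + 2401*v^4 + 98*v^2 + 1). At (u, v) = (3, 9/2): K = -784/32913169.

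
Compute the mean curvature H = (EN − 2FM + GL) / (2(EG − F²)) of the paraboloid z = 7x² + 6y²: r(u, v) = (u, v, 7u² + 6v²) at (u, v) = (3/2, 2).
H = 6691*sqrt(1018)/1036324

With E = 196*u^2 + 1, F = 168*u*v, G = 144*v^2 + 1, L = 14/sqrt(196*u^2 + 144*v^2 + 1), M = 0, N = 12/sqrt(196*u^2 + 144*v^2 + 1), assemble
  H = (EN − 2FM + GL) / (2(EG − F²)) = (1176*u^2 + 1008*v^2 + 13)/(196*u^2 + 144*v^2 + 1)^(3/2).
At (u, v) = (3/2, 2): H = 6691*sqrt(1018)/1036324.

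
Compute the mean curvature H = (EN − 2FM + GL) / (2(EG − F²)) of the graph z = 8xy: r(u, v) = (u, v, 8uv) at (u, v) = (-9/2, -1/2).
H = -1152*sqrt(1313)/1723969

With E = 64*v^2 + 1, F = 64*u*v, G = 64*u^2 + 1, L = 0, M = 8/sqrt(64*u^2 + 64*v^2 + 1), N = 0, assemble
  H = (EN − 2FM + GL) / (2(EG − F²)) = -512*u*v/(64*u^2 + 64*v^2 + 1)^(3/2).
At (u, v) = (-9/2, -1/2): H = -1152*sqrt(1313)/1723969.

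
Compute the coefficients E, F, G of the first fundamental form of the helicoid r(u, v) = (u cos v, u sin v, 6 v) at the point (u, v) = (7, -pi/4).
E = 1;  F = 0;  G = 85

Partials: r_u = (cos(v), sin(v), 0), r_v = (-u*sin(v), u*cos(v), 6). As functions of (u, v):
  E = r_u · r_u = 1,
  F = r_u · r_v = 0,
  G = r_v · r_v = u^2 + 36.
Evaluating at (u, v) = (7, -pi/4): E = 1, F = 0, G = 85.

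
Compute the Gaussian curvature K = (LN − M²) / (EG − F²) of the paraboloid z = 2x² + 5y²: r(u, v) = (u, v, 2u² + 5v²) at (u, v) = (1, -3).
K = 40/840889

Coefficients of the first fundamental form: E = 16*u^2 + 1, F = 40*u*v, G = 100*v^2 + 1.
Coefficients of the second fundamental form: L = 4/sqrt(16*u^2 + 100*v^2 + 1), M = 0, N = 10/sqrt(16*u^2 + 100*v^2 + 1).
Assemble K = (LN − M²)/(EG − F²) = 40/(256*u^4 + 3200*u^2*v^2 + 32*u^2 + 10000*v^4 + 200*v^2 + 1). At (u, v) = (1, -3): K = 40/840889.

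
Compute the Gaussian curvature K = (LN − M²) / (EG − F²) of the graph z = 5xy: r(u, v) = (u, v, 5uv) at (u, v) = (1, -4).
K = -25/181476

Coefficients of the first fundamental form: E = 25*v^2 + 1, F = 25*u*v, G = 25*u^2 + 1.
Coefficients of the second fundamental form: L = 0, M = 5/sqrt(25*u^2 + 25*v^2 + 1), N = 0.
Assemble K = (LN − M²)/(EG − F²) = -25/(625*u^4 + 1250*u^2*v^2 + 50*u^2 + 625*v^4 + 50*v^2 + 1). At (u, v) = (1, -4): K = -25/181476.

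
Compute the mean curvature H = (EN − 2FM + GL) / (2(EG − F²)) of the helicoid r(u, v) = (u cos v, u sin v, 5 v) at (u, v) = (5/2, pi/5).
H = 0

With E = 1, F = 0, G = u^2 + 25, L = 0, M = -5/sqrt(u^2 + 25), N = 0, assemble
  H = (EN − 2FM + GL) / (2(EG − F²)) = 0.
At (u, v) = (5/2, pi/5): H = 0.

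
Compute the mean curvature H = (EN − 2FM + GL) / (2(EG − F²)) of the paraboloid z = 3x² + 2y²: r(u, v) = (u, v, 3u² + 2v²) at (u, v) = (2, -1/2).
H = 305*sqrt(149)/22201

With E = 36*u^2 + 1, F = 24*u*v, G = 16*v^2 + 1, L = 6/sqrt(36*u^2 + 16*v^2 + 1), M = 0, N = 4/sqrt(36*u^2 + 16*v^2 + 1), assemble
  H = (EN − 2FM + GL) / (2(EG − F²)) = (72*u^2 + 48*v^2 + 5)/(36*u^2 + 16*v^2 + 1)^(3/2).
At (u, v) = (2, -1/2): H = 305*sqrt(149)/22201.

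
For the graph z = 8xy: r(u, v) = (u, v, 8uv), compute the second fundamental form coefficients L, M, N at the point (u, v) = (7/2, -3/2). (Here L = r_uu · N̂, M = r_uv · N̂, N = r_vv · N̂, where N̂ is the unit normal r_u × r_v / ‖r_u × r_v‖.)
L = 0;  M = 8*sqrt(929)/929;  N = 0

Compute the unit normal N̂(u, v) = (-8*v/sqrt(64*u^2 + 64*v^2 + 1), -8*u/sqrt(64*u^2 + 64*v^2 + 1), 1/sqrt(64*u^2 + 64*v^2 + 1)), and the second partials r_uu, r_uv, r_vv. Take dot products:
  L(u, v) = r_uu · N̂ = 0,
  M(u, v) = r_uv · N̂ = 8/sqrt(64*u^2 + 64*v^2 + 1),
  N(u, v) = r_vv · N̂ = 0.
Evaluating at (u, v) = (7/2, -3/2):
  L = 0, M = 8*sqrt(929)/929, N = 0.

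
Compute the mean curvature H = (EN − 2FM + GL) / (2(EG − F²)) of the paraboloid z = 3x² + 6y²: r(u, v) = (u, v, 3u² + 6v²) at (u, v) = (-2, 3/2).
H = 1845*sqrt(469)/219961

With E = 36*u^2 + 1, F = 72*u*v, G = 144*v^2 + 1, L = 6/sqrt(36*u^2 + 144*v^2 + 1), M = 0, N = 12/sqrt(36*u^2 + 144*v^2 + 1), assemble
  H = (EN − 2FM + GL) / (2(EG − F²)) = 9*(24*u^2 + 48*v^2 + 1)/(36*u^2 + 144*v^2 + 1)^(3/2).
At (u, v) = (-2, 3/2): H = 1845*sqrt(469)/219961.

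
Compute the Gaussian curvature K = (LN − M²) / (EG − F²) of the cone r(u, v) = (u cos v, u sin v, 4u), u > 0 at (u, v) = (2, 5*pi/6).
K = 0

Coefficients of the first fundamental form: E = 17, F = 0, G = u^2.
Coefficients of the second fundamental form: L = 0, M = 0, N = 4*sqrt(17)*u^2/(17*Abs(u)).
Assemble K = (LN − M²)/(EG − F²) = 0. At (u, v) = (2, 5*pi/6): K = 0.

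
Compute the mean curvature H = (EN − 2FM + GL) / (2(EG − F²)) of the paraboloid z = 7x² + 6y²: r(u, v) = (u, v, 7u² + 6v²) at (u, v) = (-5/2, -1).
H = 8371*sqrt(1370)/1876900

With E = 196*u^2 + 1, F = 168*u*v, G = 144*v^2 + 1, L = 14/sqrt(196*u^2 + 144*v^2 + 1), M = 0, N = 12/sqrt(196*u^2 + 144*v^2 + 1), assemble
  H = (EN − 2FM + GL) / (2(EG − F²)) = (1176*u^2 + 1008*v^2 + 13)/(196*u^2 + 144*v^2 + 1)^(3/2).
At (u, v) = (-5/2, -1): H = 8371*sqrt(1370)/1876900.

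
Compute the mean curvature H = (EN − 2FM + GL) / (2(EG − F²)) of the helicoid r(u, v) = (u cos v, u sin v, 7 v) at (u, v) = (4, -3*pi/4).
H = 0

With E = 1, F = 0, G = u^2 + 49, L = 0, M = -7/sqrt(u^2 + 49), N = 0, assemble
  H = (EN − 2FM + GL) / (2(EG − F²)) = 0.
At (u, v) = (4, -3*pi/4): H = 0.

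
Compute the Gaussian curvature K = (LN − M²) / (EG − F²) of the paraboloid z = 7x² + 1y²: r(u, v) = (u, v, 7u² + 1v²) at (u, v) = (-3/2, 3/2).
K = 28/203401

Coefficients of the first fundamental form: E = 196*u^2 + 1, F = 28*u*v, G = 4*v^2 + 1.
Coefficients of the second fundamental form: L = 14/sqrt(196*u^2 + 4*v^2 + 1), M = 0, N = 2/sqrt(196*u^2 + 4*v^2 + 1).
Assemble K = (LN − M²)/(EG − F²) = 28/(38416*u^4 + 1568*u^2*v^2 + 392*u^2 + 16*v^4 + 8*v^2 + 1). At (u, v) = (-3/2, 3/2): K = 28/203401.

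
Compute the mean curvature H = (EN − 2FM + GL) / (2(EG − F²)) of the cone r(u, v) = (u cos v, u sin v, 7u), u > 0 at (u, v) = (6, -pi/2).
H = 7*sqrt(2)/120

With E = 50, F = 0, G = u^2, L = 0, M = 0, N = 7*sqrt(2)*u^2/(10*Abs(u)), assemble
  H = (EN − 2FM + GL) / (2(EG − F²)) = 7*sqrt(2)/(20*Abs(u)).
At (u, v) = (6, -pi/2): H = 7*sqrt(2)/120.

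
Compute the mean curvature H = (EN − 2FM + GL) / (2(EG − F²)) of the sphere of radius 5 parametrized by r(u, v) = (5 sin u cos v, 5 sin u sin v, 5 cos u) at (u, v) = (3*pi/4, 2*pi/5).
H = -1/5

With E = 25, F = 0, G = 25*sin(u)^2, L = -5*sin(u)/Abs(sin(u)), M = 0, N = -5*sin(u)^3/Abs(sin(u)), assemble
  H = (EN − 2FM + GL) / (2(EG − F²)) = -sin(u)/(5*Abs(sin(u))).
At (u, v) = (3*pi/4, 2*pi/5): H = -1/5.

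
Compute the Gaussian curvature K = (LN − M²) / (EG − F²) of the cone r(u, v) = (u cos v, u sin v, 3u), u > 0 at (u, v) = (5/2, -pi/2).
K = 0

Coefficients of the first fundamental form: E = 10, F = 0, G = u^2.
Coefficients of the second fundamental form: L = 0, M = 0, N = 3*sqrt(10)*u^2/(10*Abs(u)).
Assemble K = (LN − M²)/(EG − F²) = 0. At (u, v) = (5/2, -pi/2): K = 0.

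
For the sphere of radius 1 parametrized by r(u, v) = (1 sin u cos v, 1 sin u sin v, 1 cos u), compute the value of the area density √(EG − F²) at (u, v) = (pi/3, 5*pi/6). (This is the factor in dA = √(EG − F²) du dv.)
√(EG − F²)|_{(pi/3, 5*pi/6)} = sqrt(3)/2

E = 1, F = 0, G = sin(u)^2, so EG − F² = sin(u)^2. Taking the positive square root: √(EG − F²) = Abs(sin(u)). At (u, v) = (pi/3, 5*pi/6): sqrt(3)/2.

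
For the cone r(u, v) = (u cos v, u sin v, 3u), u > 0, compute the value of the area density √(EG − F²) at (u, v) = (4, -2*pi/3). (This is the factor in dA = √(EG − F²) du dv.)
√(EG − F²)|_{(4, -2*pi/3)} = 4*sqrt(10)

E = 10, F = 0, G = u^2, so EG − F² = 10*u^2. Taking the positive square root: √(EG − F²) = sqrt(10)*Abs(u). At (u, v) = (4, -2*pi/3): 4*sqrt(10).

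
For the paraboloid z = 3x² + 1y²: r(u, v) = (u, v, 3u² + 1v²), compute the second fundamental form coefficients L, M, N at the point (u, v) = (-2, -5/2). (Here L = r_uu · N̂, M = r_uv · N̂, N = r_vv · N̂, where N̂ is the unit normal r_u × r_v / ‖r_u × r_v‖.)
L = 3*sqrt(170)/85;  M = 0;  N = sqrt(170)/85

Compute the unit normal N̂(u, v) = (-6*u/sqrt(36*u^2 + 4*v^2 + 1), -2*v/sqrt(36*u^2 + 4*v^2 + 1), 1/sqrt(36*u^2 + 4*v^2 + 1)), and the second partials r_uu, r_uv, r_vv. Take dot products:
  L(u, v) = r_uu · N̂ = 6/sqrt(36*u^2 + 4*v^2 + 1),
  M(u, v) = r_uv · N̂ = 0,
  N(u, v) = r_vv · N̂ = 2/sqrt(36*u^2 + 4*v^2 + 1).
Evaluating at (u, v) = (-2, -5/2):
  L = 3*sqrt(170)/85, M = 0, N = sqrt(170)/85.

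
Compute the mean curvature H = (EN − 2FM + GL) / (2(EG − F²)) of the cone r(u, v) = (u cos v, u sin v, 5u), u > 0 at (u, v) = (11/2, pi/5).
H = 5*sqrt(26)/286

With E = 26, F = 0, G = u^2, L = 0, M = 0, N = 5*sqrt(26)*u^2/(26*Abs(u)), assemble
  H = (EN − 2FM + GL) / (2(EG − F²)) = 5*sqrt(26)/(52*Abs(u)).
At (u, v) = (11/2, pi/5): H = 5*sqrt(26)/286.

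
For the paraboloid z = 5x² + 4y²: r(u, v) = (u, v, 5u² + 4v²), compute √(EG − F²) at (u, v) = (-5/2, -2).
√(EG − F²)|_{(-5/2, -2)} = 21*sqrt(2)

E = 100*u^2 + 1, F = 80*u*v, G = 64*v^2 + 1; EG − F² = 100*u^2 + 64*v^2 + 1; √(EG − F²) = sqrt(100*u^2 + 64*v^2 + 1). At the given point: 21*sqrt(2).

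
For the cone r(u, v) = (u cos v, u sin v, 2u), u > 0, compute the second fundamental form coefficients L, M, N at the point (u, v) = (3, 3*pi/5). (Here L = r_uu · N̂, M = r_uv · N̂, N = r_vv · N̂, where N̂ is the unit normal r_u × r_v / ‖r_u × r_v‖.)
L = 0;  M = 0;  N = 6*sqrt(5)/5

Compute the unit normal N̂(u, v) = (-2*sqrt(5)*u*cos(v)/(5*Abs(u)), -2*sqrt(5)*u*sin(v)/(5*Abs(u)), sqrt(5)*u/(5*Abs(u))), and the second partials r_uu, r_uv, r_vv. Take dot products:
  L(u, v) = r_uu · N̂ = 0,
  M(u, v) = r_uv · N̂ = 0,
  N(u, v) = r_vv · N̂ = 2*sqrt(5)*u^2/(5*Abs(u)).
Evaluating at (u, v) = (3, 3*pi/5):
  L = 0, M = 0, N = 6*sqrt(5)/5.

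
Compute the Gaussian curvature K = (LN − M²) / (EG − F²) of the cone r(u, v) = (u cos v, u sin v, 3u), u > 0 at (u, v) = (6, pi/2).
K = 0

Coefficients of the first fundamental form: E = 10, F = 0, G = u^2.
Coefficients of the second fundamental form: L = 0, M = 0, N = 3*sqrt(10)*u^2/(10*Abs(u)).
Assemble K = (LN − M²)/(EG − F²) = 0. At (u, v) = (6, pi/2): K = 0.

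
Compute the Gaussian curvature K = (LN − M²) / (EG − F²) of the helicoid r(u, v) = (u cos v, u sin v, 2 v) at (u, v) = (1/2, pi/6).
K = -64/289

Coefficients of the first fundamental form: E = 1, F = 0, G = u^2 + 4.
Coefficients of the second fundamental form: L = 0, M = -2/sqrt(u^2 + 4), N = 0.
Assemble K = (LN − M²)/(EG − F²) = -4/(u^2 + 4)^2. At (u, v) = (1/2, pi/6): K = -64/289.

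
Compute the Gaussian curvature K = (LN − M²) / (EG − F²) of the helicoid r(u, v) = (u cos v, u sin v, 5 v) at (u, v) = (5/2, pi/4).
K = -16/625

Coefficients of the first fundamental form: E = 1, F = 0, G = u^2 + 25.
Coefficients of the second fundamental form: L = 0, M = -5/sqrt(u^2 + 25), N = 0.
Assemble K = (LN − M²)/(EG − F²) = -25/(u^2 + 25)^2. At (u, v) = (5/2, pi/4): K = -16/625.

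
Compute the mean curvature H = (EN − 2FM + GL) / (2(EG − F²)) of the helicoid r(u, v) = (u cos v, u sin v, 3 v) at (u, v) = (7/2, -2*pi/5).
H = 0

With E = 1, F = 0, G = u^2 + 9, L = 0, M = -3/sqrt(u^2 + 9), N = 0, assemble
  H = (EN − 2FM + GL) / (2(EG − F²)) = 0.
At (u, v) = (7/2, -2*pi/5): H = 0.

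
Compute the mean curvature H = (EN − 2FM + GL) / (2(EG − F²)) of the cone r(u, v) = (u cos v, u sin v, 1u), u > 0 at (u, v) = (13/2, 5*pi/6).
H = sqrt(2)/26

With E = 2, F = 0, G = u^2, L = 0, M = 0, N = sqrt(2)*u^2/(2*Abs(u)), assemble
  H = (EN − 2FM + GL) / (2(EG − F²)) = sqrt(2)/(4*Abs(u)).
At (u, v) = (13/2, 5*pi/6): H = sqrt(2)/26.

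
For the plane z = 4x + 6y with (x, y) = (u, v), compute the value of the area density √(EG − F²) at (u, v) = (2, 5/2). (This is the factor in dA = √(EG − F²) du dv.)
√(EG − F²)|_{(2, 5/2)} = sqrt(53)

E = 17, F = 24, G = 37, so EG − F² = 53. Taking the positive square root: √(EG − F²) = sqrt(53). At (u, v) = (2, 5/2): sqrt(53).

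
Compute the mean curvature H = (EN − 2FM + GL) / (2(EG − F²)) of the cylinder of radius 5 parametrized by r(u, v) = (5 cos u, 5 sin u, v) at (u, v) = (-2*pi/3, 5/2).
H = -1/10

With E = 25, F = 0, G = 1, L = -5, M = 0, N = 0, assemble
  H = (EN − 2FM + GL) / (2(EG − F²)) = -1/10.
At (u, v) = (-2*pi/3, 5/2): H = -1/10.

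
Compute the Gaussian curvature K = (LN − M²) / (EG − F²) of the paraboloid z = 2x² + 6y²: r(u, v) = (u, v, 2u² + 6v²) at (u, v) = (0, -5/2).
K = 48/811801

Coefficients of the first fundamental form: E = 16*u^2 + 1, F = 48*u*v, G = 144*v^2 + 1.
Coefficients of the second fundamental form: L = 4/sqrt(16*u^2 + 144*v^2 + 1), M = 0, N = 12/sqrt(16*u^2 + 144*v^2 + 1).
Assemble K = (LN − M²)/(EG − F²) = 48/(256*u^4 + 4608*u^2*v^2 + 32*u^2 + 20736*v^4 + 288*v^2 + 1). At (u, v) = (0, -5/2): K = 48/811801.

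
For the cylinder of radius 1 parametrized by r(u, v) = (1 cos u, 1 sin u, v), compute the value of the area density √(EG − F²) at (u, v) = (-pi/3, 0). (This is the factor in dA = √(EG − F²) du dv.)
√(EG − F²)|_{(-pi/3, 0)} = 1

E = 1, F = 0, G = 1, so EG − F² = 1. Taking the positive square root: √(EG − F²) = 1. At (u, v) = (-pi/3, 0): 1.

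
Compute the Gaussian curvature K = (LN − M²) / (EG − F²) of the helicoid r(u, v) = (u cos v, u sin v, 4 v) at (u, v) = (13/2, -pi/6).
K = -256/54289

Coefficients of the first fundamental form: E = 1, F = 0, G = u^2 + 16.
Coefficients of the second fundamental form: L = 0, M = -4/sqrt(u^2 + 16), N = 0.
Assemble K = (LN − M²)/(EG − F²) = -16/(u^2 + 16)^2. At (u, v) = (13/2, -pi/6): K = -256/54289.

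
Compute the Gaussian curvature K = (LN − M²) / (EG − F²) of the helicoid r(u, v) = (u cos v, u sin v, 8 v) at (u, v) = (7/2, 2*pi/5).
K = -1024/93025

Coefficients of the first fundamental form: E = 1, F = 0, G = u^2 + 64.
Coefficients of the second fundamental form: L = 0, M = -8/sqrt(u^2 + 64), N = 0.
Assemble K = (LN − M²)/(EG − F²) = -64/(u^2 + 64)^2. At (u, v) = (7/2, 2*pi/5): K = -1024/93025.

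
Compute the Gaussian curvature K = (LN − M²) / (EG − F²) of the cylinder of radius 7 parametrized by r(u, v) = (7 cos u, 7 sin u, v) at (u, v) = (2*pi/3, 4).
K = 0

Coefficients of the first fundamental form: E = 49, F = 0, G = 1.
Coefficients of the second fundamental form: L = -7, M = 0, N = 0.
Assemble K = (LN − M²)/(EG − F²) = 0. At (u, v) = (2*pi/3, 4): K = 0.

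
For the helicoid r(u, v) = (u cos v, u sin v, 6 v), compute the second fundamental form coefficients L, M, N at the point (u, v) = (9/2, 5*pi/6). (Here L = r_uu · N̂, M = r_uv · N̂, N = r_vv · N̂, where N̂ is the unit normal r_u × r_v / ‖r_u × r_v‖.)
L = 0;  M = -4/5;  N = 0

Compute the unit normal N̂(u, v) = (6*sin(v)/sqrt(u^2 + 36), -6*cos(v)/sqrt(u^2 + 36), u/sqrt(u^2 + 36)), and the second partials r_uu, r_uv, r_vv. Take dot products:
  L(u, v) = r_uu · N̂ = 0,
  M(u, v) = r_uv · N̂ = -6/sqrt(u^2 + 36),
  N(u, v) = r_vv · N̂ = 0.
Evaluating at (u, v) = (9/2, 5*pi/6):
  L = 0, M = -4/5, N = 0.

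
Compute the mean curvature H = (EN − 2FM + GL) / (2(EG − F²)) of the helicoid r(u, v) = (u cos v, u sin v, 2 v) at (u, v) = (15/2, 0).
H = 0

With E = 1, F = 0, G = u^2 + 4, L = 0, M = -2/sqrt(u^2 + 4), N = 0, assemble
  H = (EN − 2FM + GL) / (2(EG − F²)) = 0.
At (u, v) = (15/2, 0): H = 0.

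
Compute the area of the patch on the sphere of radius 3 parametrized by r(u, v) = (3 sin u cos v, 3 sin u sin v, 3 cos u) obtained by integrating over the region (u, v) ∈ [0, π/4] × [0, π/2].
Area = 9*pi*(2 - sqrt(2))/4

Area = ∫∫ √(EG − F²) du dv with √(EG − F²) = 9*Abs(sin(u)). Integrating over [0, π/4] × [0, π/2] gives 9*pi*(2 - sqrt(2))/4.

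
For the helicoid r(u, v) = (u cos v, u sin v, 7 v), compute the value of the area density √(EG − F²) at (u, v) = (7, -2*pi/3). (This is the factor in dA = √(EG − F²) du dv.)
√(EG − F²)|_{(7, -2*pi/3)} = 7*sqrt(2)

E = 1, F = 0, G = u^2 + 49, so EG − F² = u^2 + 49. Taking the positive square root: √(EG − F²) = sqrt(u^2 + 49). At (u, v) = (7, -2*pi/3): 7*sqrt(2).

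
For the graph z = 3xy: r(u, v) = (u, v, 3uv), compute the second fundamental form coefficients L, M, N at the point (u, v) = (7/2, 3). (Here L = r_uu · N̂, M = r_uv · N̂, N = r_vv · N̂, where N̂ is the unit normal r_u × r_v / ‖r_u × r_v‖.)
L = 0;  M = 6*sqrt(769)/769;  N = 0

Compute the unit normal N̂(u, v) = (-3*v/sqrt(9*u^2 + 9*v^2 + 1), -3*u/sqrt(9*u^2 + 9*v^2 + 1), 1/sqrt(9*u^2 + 9*v^2 + 1)), and the second partials r_uu, r_uv, r_vv. Take dot products:
  L(u, v) = r_uu · N̂ = 0,
  M(u, v) = r_uv · N̂ = 3/sqrt(9*u^2 + 9*v^2 + 1),
  N(u, v) = r_vv · N̂ = 0.
Evaluating at (u, v) = (7/2, 3):
  L = 0, M = 6*sqrt(769)/769, N = 0.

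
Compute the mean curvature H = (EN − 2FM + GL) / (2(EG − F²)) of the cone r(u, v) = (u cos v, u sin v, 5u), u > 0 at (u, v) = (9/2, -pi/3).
H = 5*sqrt(26)/234

With E = 26, F = 0, G = u^2, L = 0, M = 0, N = 5*sqrt(26)*u^2/(26*Abs(u)), assemble
  H = (EN − 2FM + GL) / (2(EG − F²)) = 5*sqrt(26)/(52*Abs(u)).
At (u, v) = (9/2, -pi/3): H = 5*sqrt(26)/234.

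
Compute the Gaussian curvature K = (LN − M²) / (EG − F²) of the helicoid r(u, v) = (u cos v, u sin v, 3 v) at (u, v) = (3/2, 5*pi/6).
K = -16/225

Coefficients of the first fundamental form: E = 1, F = 0, G = u^2 + 9.
Coefficients of the second fundamental form: L = 0, M = -3/sqrt(u^2 + 9), N = 0.
Assemble K = (LN − M²)/(EG − F²) = -9/(u^2 + 9)^2. At (u, v) = (3/2, 5*pi/6): K = -16/225.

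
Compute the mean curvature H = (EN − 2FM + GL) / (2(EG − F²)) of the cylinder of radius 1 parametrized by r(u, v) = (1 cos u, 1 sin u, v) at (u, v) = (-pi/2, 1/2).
H = -1/2

With E = 1, F = 0, G = 1, L = -1, M = 0, N = 0, assemble
  H = (EN − 2FM + GL) / (2(EG − F²)) = -1/2.
At (u, v) = (-pi/2, 1/2): H = -1/2.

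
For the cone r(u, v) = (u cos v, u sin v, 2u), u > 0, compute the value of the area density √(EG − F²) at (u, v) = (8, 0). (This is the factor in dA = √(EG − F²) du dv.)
√(EG − F²)|_{(8, 0)} = 8*sqrt(5)

E = 5, F = 0, G = u^2, so EG − F² = 5*u^2. Taking the positive square root: √(EG − F²) = sqrt(5)*Abs(u). At (u, v) = (8, 0): 8*sqrt(5).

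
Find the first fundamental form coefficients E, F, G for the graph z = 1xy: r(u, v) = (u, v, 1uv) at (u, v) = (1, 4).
E = 17;  F = 4;  G = 2

Partials: r_u = (1, 0, v), r_v = (0, 1, u). As functions of (u, v):
  E = r_u · r_u = v^2 + 1,
  F = r_u · r_v = u*v,
  G = r_v · r_v = u^2 + 1.
Evaluating at (u, v) = (1, 4): E = 17, F = 4, G = 2.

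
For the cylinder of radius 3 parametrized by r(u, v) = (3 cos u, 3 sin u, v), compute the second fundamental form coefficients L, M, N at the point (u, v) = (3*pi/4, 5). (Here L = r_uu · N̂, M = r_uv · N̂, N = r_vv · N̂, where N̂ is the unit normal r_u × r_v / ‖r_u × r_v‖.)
L = -3;  M = 0;  N = 0

Compute the unit normal N̂(u, v) = (cos(u), sin(u), 0), and the second partials r_uu, r_uv, r_vv. Take dot products:
  L(u, v) = r_uu · N̂ = -3,
  M(u, v) = r_uv · N̂ = 0,
  N(u, v) = r_vv · N̂ = 0.
Evaluating at (u, v) = (3*pi/4, 5):
  L = -3, M = 0, N = 0.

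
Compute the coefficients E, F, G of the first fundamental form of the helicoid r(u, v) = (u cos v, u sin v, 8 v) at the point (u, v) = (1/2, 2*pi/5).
E = 1;  F = 0;  G = 257/4

Partials: r_u = (cos(v), sin(v), 0), r_v = (-u*sin(v), u*cos(v), 8). As functions of (u, v):
  E = r_u · r_u = 1,
  F = r_u · r_v = 0,
  G = r_v · r_v = u^2 + 64.
Evaluating at (u, v) = (1/2, 2*pi/5): E = 1, F = 0, G = 257/4.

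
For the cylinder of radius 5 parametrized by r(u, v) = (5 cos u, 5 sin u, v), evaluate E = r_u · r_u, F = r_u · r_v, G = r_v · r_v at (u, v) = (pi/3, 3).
E = 25;  F = 0;  G = 1

Partials: r_u = (-5*sin(u), 5*cos(u), 0), r_v = (0, 0, 1). As functions of (u, v):
  E = r_u · r_u = 25,
  F = r_u · r_v = 0,
  G = r_v · r_v = 1.
Evaluating at (u, v) = (pi/3, 3): E = 25, F = 0, G = 1.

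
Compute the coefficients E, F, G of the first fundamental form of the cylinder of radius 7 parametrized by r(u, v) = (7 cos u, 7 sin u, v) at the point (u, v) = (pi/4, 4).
E = 49;  F = 0;  G = 1

Partials: r_u = (-7*sin(u), 7*cos(u), 0), r_v = (0, 0, 1). As functions of (u, v):
  E = r_u · r_u = 49,
  F = r_u · r_v = 0,
  G = r_v · r_v = 1.
Evaluating at (u, v) = (pi/4, 4): E = 49, F = 0, G = 1.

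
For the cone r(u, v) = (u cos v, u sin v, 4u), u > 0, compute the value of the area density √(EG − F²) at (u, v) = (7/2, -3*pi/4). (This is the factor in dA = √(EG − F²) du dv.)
√(EG − F²)|_{(7/2, -3*pi/4)} = 7*sqrt(17)/2

E = 17, F = 0, G = u^2, so EG − F² = 17*u^2. Taking the positive square root: √(EG − F²) = sqrt(17)*Abs(u). At (u, v) = (7/2, -3*pi/4): 7*sqrt(17)/2.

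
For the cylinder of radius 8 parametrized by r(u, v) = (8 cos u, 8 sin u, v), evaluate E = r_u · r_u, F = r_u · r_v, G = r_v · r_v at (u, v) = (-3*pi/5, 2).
E = 64;  F = 0;  G = 1

Partials: r_u = (-8*sin(u), 8*cos(u), 0), r_v = (0, 0, 1). As functions of (u, v):
  E = r_u · r_u = 64,
  F = r_u · r_v = 0,
  G = r_v · r_v = 1.
Evaluating at (u, v) = (-3*pi/5, 2): E = 64, F = 0, G = 1.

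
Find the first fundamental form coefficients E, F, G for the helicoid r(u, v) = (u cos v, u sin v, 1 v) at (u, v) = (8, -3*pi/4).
E = 1;  F = 0;  G = 65

Partials: r_u = (cos(v), sin(v), 0), r_v = (-u*sin(v), u*cos(v), 1). As functions of (u, v):
  E = r_u · r_u = 1,
  F = r_u · r_v = 0,
  G = r_v · r_v = u^2 + 1.
Evaluating at (u, v) = (8, -3*pi/4): E = 1, F = 0, G = 65.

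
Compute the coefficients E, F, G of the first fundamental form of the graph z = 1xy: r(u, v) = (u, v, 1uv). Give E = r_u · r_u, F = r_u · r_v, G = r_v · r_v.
E = v^2 + 1;  F = u*v;  G = u^2 + 1

Compute partials: r_u = (1, 0, v), r_v = (0, 1, u). Then
  E = r_u · r_u = v^2 + 1,
  F = r_u · r_v = u*v,
  G = r_v · r_v = u^2 + 1.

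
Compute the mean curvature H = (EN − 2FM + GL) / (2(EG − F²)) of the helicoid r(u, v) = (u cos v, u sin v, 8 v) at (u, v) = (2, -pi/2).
H = 0

With E = 1, F = 0, G = u^2 + 64, L = 0, M = -8/sqrt(u^2 + 64), N = 0, assemble
  H = (EN − 2FM + GL) / (2(EG − F²)) = 0.
At (u, v) = (2, -pi/2): H = 0.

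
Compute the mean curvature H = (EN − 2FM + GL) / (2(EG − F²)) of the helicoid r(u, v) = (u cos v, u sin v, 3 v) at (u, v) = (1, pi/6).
H = 0

With E = 1, F = 0, G = u^2 + 9, L = 0, M = -3/sqrt(u^2 + 9), N = 0, assemble
  H = (EN − 2FM + GL) / (2(EG − F²)) = 0.
At (u, v) = (1, pi/6): H = 0.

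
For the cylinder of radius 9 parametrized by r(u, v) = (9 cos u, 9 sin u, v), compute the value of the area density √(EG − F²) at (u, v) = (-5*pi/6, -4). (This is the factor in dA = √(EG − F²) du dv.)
√(EG − F²)|_{(-5*pi/6, -4)} = 9

E = 81, F = 0, G = 1, so EG − F² = 81. Taking the positive square root: √(EG − F²) = 9. At (u, v) = (-5*pi/6, -4): 9.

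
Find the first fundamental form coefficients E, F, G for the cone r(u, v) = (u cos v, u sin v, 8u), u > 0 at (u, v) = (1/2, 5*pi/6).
E = 65;  F = 0;  G = 1/4

Partials: r_u = (cos(v), sin(v), 8), r_v = (-u*sin(v), u*cos(v), 0). As functions of (u, v):
  E = r_u · r_u = 65,
  F = r_u · r_v = 0,
  G = r_v · r_v = u^2.
Evaluating at (u, v) = (1/2, 5*pi/6): E = 65, F = 0, G = 1/4.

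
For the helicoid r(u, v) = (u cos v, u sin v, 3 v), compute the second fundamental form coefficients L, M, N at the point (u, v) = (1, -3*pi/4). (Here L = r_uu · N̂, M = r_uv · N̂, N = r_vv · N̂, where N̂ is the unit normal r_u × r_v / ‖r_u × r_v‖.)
L = 0;  M = -3*sqrt(10)/10;  N = 0

Compute the unit normal N̂(u, v) = (3*sin(v)/sqrt(u^2 + 9), -3*cos(v)/sqrt(u^2 + 9), u/sqrt(u^2 + 9)), and the second partials r_uu, r_uv, r_vv. Take dot products:
  L(u, v) = r_uu · N̂ = 0,
  M(u, v) = r_uv · N̂ = -3/sqrt(u^2 + 9),
  N(u, v) = r_vv · N̂ = 0.
Evaluating at (u, v) = (1, -3*pi/4):
  L = 0, M = -3*sqrt(10)/10, N = 0.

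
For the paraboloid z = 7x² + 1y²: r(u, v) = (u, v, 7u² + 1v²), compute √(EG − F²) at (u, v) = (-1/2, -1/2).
√(EG − F²)|_{(-1/2, -1/2)} = sqrt(51)

E = 196*u^2 + 1, F = 28*u*v, G = 4*v^2 + 1; EG − F² = 196*u^2 + 4*v^2 + 1; √(EG − F²) = sqrt(196*u^2 + 4*v^2 + 1). At the given point: sqrt(51).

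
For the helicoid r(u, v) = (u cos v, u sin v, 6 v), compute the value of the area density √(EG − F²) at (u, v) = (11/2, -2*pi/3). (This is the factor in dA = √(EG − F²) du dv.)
√(EG − F²)|_{(11/2, -2*pi/3)} = sqrt(265)/2

E = 1, F = 0, G = u^2 + 36, so EG − F² = u^2 + 36. Taking the positive square root: √(EG − F²) = sqrt(u^2 + 36). At (u, v) = (11/2, -2*pi/3): sqrt(265)/2.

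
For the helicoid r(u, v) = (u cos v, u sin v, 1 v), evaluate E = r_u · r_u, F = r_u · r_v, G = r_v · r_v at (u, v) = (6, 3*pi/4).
E = 1;  F = 0;  G = 37

Partials: r_u = (cos(v), sin(v), 0), r_v = (-u*sin(v), u*cos(v), 1). As functions of (u, v):
  E = r_u · r_u = 1,
  F = r_u · r_v = 0,
  G = r_v · r_v = u^2 + 1.
Evaluating at (u, v) = (6, 3*pi/4): E = 1, F = 0, G = 37.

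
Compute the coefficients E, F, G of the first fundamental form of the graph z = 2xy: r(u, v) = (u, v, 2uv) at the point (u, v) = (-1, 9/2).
E = 82;  F = -18;  G = 5

Partials: r_u = (1, 0, 2*v), r_v = (0, 1, 2*u). As functions of (u, v):
  E = r_u · r_u = 4*v^2 + 1,
  F = r_u · r_v = 4*u*v,
  G = r_v · r_v = 4*u^2 + 1.
Evaluating at (u, v) = (-1, 9/2): E = 82, F = -18, G = 5.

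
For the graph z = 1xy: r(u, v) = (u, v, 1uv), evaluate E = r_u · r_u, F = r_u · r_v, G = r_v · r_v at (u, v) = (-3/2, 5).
E = 26;  F = -15/2;  G = 13/4

Partials: r_u = (1, 0, v), r_v = (0, 1, u). As functions of (u, v):
  E = r_u · r_u = v^2 + 1,
  F = r_u · r_v = u*v,
  G = r_v · r_v = u^2 + 1.
Evaluating at (u, v) = (-3/2, 5): E = 26, F = -15/2, G = 13/4.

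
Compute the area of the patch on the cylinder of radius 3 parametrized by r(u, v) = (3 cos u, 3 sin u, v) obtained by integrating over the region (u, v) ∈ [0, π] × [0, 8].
Area = 24*pi

Area = ∫∫ √(EG − F²) du dv with √(EG − F²) = 3. Integrating over [0, π] × [0, 8] gives 24*pi.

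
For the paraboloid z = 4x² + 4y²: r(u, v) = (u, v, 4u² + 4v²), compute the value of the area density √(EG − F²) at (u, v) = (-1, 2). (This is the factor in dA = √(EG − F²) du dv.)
√(EG − F²)|_{(-1, 2)} = sqrt(321)

E = 64*u^2 + 1, F = 64*u*v, G = 64*v^2 + 1, so EG − F² = 64*u^2 + 64*v^2 + 1. Taking the positive square root: √(EG − F²) = sqrt(64*u^2 + 64*v^2 + 1). At (u, v) = (-1, 2): sqrt(321).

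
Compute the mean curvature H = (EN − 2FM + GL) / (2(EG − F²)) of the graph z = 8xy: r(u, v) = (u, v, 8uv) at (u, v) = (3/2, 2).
H = -1536*sqrt(401)/160801

With E = 64*v^2 + 1, F = 64*u*v, G = 64*u^2 + 1, L = 0, M = 8/sqrt(64*u^2 + 64*v^2 + 1), N = 0, assemble
  H = (EN − 2FM + GL) / (2(EG − F²)) = -512*u*v/(64*u^2 + 64*v^2 + 1)^(3/2).
At (u, v) = (3/2, 2): H = -1536*sqrt(401)/160801.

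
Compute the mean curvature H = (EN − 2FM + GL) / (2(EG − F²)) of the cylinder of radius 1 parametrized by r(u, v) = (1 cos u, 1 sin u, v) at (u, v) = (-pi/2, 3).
H = -1/2

With E = 1, F = 0, G = 1, L = -1, M = 0, N = 0, assemble
  H = (EN − 2FM + GL) / (2(EG − F²)) = -1/2.
At (u, v) = (-pi/2, 3): H = -1/2.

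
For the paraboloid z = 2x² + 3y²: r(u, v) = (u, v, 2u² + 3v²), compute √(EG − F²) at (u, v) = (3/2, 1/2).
√(EG − F²)|_{(3/2, 1/2)} = sqrt(46)

E = 16*u^2 + 1, F = 24*u*v, G = 36*v^2 + 1; EG − F² = 16*u^2 + 36*v^2 + 1; √(EG − F²) = sqrt(16*u^2 + 36*v^2 + 1). At the given point: sqrt(46).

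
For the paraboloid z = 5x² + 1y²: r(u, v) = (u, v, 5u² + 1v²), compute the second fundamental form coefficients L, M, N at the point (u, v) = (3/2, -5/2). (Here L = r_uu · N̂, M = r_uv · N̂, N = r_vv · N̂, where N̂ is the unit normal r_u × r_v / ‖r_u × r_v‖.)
L = 10*sqrt(251)/251;  M = 0;  N = 2*sqrt(251)/251

Compute the unit normal N̂(u, v) = (-10*u/sqrt(100*u^2 + 4*v^2 + 1), -2*v/sqrt(100*u^2 + 4*v^2 + 1), 1/sqrt(100*u^2 + 4*v^2 + 1)), and the second partials r_uu, r_uv, r_vv. Take dot products:
  L(u, v) = r_uu · N̂ = 10/sqrt(100*u^2 + 4*v^2 + 1),
  M(u, v) = r_uv · N̂ = 0,
  N(u, v) = r_vv · N̂ = 2/sqrt(100*u^2 + 4*v^2 + 1).
Evaluating at (u, v) = (3/2, -5/2):
  L = 10*sqrt(251)/251, M = 0, N = 2*sqrt(251)/251.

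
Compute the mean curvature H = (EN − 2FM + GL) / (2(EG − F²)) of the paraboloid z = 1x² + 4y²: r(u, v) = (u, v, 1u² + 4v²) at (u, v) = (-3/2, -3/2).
H = 185*sqrt(154)/23716

With E = 4*u^2 + 1, F = 16*u*v, G = 64*v^2 + 1, L = 2/sqrt(4*u^2 + 64*v^2 + 1), M = 0, N = 8/sqrt(4*u^2 + 64*v^2 + 1), assemble
  H = (EN − 2FM + GL) / (2(EG − F²)) = (16*u^2 + 64*v^2 + 5)/(4*u^2 + 64*v^2 + 1)^(3/2).
At (u, v) = (-3/2, -3/2): H = 185*sqrt(154)/23716.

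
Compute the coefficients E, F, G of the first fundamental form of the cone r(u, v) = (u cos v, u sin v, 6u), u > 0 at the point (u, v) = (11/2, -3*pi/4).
E = 37;  F = 0;  G = 121/4

Partials: r_u = (cos(v), sin(v), 6), r_v = (-u*sin(v), u*cos(v), 0). As functions of (u, v):
  E = r_u · r_u = 37,
  F = r_u · r_v = 0,
  G = r_v · r_v = u^2.
Evaluating at (u, v) = (11/2, -3*pi/4): E = 37, F = 0, G = 121/4.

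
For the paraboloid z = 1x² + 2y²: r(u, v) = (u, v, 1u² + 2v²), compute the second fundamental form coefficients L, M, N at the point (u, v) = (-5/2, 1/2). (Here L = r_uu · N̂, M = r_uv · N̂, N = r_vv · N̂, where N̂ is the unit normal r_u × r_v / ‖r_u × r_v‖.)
L = sqrt(30)/15;  M = 0;  N = 2*sqrt(30)/15

Compute the unit normal N̂(u, v) = (-2*u/sqrt(4*u^2 + 16*v^2 + 1), -4*v/sqrt(4*u^2 + 16*v^2 + 1), 1/sqrt(4*u^2 + 16*v^2 + 1)), and the second partials r_uu, r_uv, r_vv. Take dot products:
  L(u, v) = r_uu · N̂ = 2/sqrt(4*u^2 + 16*v^2 + 1),
  M(u, v) = r_uv · N̂ = 0,
  N(u, v) = r_vv · N̂ = 4/sqrt(4*u^2 + 16*v^2 + 1).
Evaluating at (u, v) = (-5/2, 1/2):
  L = sqrt(30)/15, M = 0, N = 2*sqrt(30)/15.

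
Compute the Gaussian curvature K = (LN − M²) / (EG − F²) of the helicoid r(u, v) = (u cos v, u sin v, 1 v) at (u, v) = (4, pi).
K = -1/289

Coefficients of the first fundamental form: E = 1, F = 0, G = u^2 + 1.
Coefficients of the second fundamental form: L = 0, M = -1/sqrt(u^2 + 1), N = 0.
Assemble K = (LN − M²)/(EG − F²) = -1/(u^2 + 1)^2. At (u, v) = (4, pi): K = -1/289.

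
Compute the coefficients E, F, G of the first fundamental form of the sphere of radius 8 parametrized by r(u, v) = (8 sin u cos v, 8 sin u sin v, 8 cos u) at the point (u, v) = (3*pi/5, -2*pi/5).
E = 64;  F = 0;  G = 8*sqrt(5) + 40

Partials: r_u = (8*cos(u)*cos(v), 8*sin(v)*cos(u), -8*sin(u)), r_v = (-8*sin(u)*sin(v), 8*sin(u)*cos(v), 0). As functions of (u, v):
  E = r_u · r_u = 64,
  F = r_u · r_v = 0,
  G = r_v · r_v = 64*sin(u)^2.
Evaluating at (u, v) = (3*pi/5, -2*pi/5): E = 64, F = 0, G = 8*sqrt(5) + 40.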